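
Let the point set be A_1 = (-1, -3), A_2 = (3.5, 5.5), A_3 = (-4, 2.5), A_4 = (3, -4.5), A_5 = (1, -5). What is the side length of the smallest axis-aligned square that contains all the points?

10.5

The bounding box has width 7.5 and height 10.5.
An axis-aligned square enclosing the set must have side ≥ max(width, height).
So the minimum side is max(7.5, 10.5) = 10.5.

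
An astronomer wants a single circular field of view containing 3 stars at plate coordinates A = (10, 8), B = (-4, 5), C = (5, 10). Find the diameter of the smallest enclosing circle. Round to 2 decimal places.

Side lengths²: AB² = 205, AC² = 29, BC² = 106.
Since AB² = 205 ≥ 106 + 29 = 135, the angle opposite AB is not acute, so the smallest enclosing circle has AB as diameter.
Centre = midpoint of AB = (3, 6.5), r² = 205/4 = 51.25.
Diameter = 2r = 2√(51.25) ≈ 14.32.

14.32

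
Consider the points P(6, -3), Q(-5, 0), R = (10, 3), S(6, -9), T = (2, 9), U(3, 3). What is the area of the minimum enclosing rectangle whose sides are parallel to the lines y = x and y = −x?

In coordinates u = x + y, v = x − y the rectangle is axis-aligned; the map (x,y)→(u,v) scales areas by 2.
u-values: 3, -5, 13, -3, 11, 6; range = 13 − (-5) = 18.
v-values: 9, -5, 7, 15, -7, 0; range = 15 − (-7) = 22.
Area = (18 × 22) / 2 = 198.

198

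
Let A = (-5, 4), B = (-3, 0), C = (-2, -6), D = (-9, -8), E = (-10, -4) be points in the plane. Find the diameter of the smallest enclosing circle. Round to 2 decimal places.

A smallest enclosing disk is always determined by at most three of the input points on its boundary.
The minimum enclosing circle is determined by three boundary points: A, C, D.
Their circumcentre is (-263/38, -77/38) with r² = 28885/722.
The farthest remaining point B is at distance² 14065/722 ≤ 28885/722.
Diameter = 2r = 2√(28885/722) ≈ 12.65.

12.65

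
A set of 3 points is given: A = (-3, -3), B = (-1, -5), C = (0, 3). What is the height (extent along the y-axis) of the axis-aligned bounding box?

8

max y = 3, min y = -5, so height = 8.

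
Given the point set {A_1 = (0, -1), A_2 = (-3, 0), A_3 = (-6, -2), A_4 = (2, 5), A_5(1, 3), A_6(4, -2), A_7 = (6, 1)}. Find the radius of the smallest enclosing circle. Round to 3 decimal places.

The minimum enclosing circle of a finite set is fixed by two of the points (as a diameter) or three (as a circumcircle).
The farthest pair is A_3–A_7 with squared distance 153. The circle on this segment as diameter has centre (0, -0.5) and r² = 153/4 = 38.25.
Check A_1: distance² to centre = 0.25 ≤ 38.25, so it lies inside.
All remaining points lie in this disk, and no smaller disk contains both endpoints, so this is the minimum enclosing circle.
r = √(38.25) ≈ 6.185.

6.185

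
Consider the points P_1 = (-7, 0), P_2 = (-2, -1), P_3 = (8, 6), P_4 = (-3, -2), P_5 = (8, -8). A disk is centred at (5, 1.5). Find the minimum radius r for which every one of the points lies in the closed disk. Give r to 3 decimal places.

The required radius is the distance from (5, 1.5) to the farthest point.
Squared distances: 146.25, 55.25, 29.25, 76.25, 99.25.
Maximum is 146.25, attained at P_1.
r = √(146.25) ≈ 12.093.

12.093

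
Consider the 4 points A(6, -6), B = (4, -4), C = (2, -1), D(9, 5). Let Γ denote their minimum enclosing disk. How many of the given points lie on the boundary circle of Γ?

2

By Welzl's lemma the MEC is supported by two points (diametrically opposite) or three points (on a circumcircle).
The farthest pair is A–D with squared distance 130. The circle on this segment as diameter has centre (7.5, -0.5) and r² = 130/4 = 32.5.
Check B: distance² to centre = 24.5 ≤ 32.5, so it lies inside.
All remaining points lie in this disk, and no smaller disk contains both endpoints, so this is the minimum enclosing circle.
The points at distance exactly r from the centre are A, D — 2 points.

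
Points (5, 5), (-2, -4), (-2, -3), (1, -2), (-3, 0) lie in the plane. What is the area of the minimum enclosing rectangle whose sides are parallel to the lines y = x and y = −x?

48

In coordinates u = x + y, v = x − y the rectangle is axis-aligned; the map (x,y)→(u,v) scales areas by 2.
u-values: 10, -6, -5, -1, -3; range = 10 − (-6) = 16.
v-values: 0, 2, 1, 3, -3; range = 3 − (-3) = 6.
Area = (16 × 6) / 2 = 48.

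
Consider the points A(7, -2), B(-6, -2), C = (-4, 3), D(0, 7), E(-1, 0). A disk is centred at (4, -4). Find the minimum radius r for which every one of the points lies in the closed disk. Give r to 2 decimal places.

11.70

The required radius is the distance from (4, -4) to the farthest point.
Squared distances: 13, 104, 113, 137, 41.
Maximum is 137, attained at D.
r = √137 ≈ 11.70.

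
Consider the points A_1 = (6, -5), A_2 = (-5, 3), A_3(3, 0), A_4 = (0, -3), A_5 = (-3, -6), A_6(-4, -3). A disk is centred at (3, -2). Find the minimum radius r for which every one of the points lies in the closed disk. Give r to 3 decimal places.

9.434

The required radius is the distance from (3, -2) to the farthest point.
Squared distances: 18, 89, 4, 10, 52, 50.
Maximum is 89, attained at A_2.
r = √89 ≈ 9.434.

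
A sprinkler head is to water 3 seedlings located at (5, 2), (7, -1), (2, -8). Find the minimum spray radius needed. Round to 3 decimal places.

Call the three points A, B, C in the order given.
Side lengths²: AB² = 13, AC² = 109, BC² = 74.
Since AC² = 109 ≥ 74 + 13 = 87, the angle opposite AC is not acute, so the smallest enclosing circle has AC as diameter.
Centre = midpoint of AC = (3.5, -3), r² = 109/4 = 27.25.
r = √(27.25) ≈ 5.220.

5.220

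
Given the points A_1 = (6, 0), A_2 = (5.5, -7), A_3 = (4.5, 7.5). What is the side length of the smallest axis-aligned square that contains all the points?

The bounding box has width 1.5 and height 14.5.
An axis-aligned square enclosing the set must have side ≥ max(width, height).
So the minimum side is max(1.5, 14.5) = 14.5.

14.5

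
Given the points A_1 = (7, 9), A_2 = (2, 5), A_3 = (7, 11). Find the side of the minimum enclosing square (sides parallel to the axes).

6

The bounding box has width 5 and height 6.
An axis-aligned square enclosing the set must have side ≥ max(width, height).
So the minimum side is max(5, 6) = 6.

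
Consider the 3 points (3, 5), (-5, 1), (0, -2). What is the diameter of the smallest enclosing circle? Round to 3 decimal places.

9.027

Call the three points A, B, C in the order given.
Side lengths²: AB² = 80, AC² = 58, BC² = 34.
Since AB² = 80 < 58 + 34 = 92, the triangle is acute, so the smallest enclosing circle is the circumcircle.
Circumcentre = (-8/11, 27/11), r² = 2465/121.
Diameter = 2r = 2√(2465/121) ≈ 9.027.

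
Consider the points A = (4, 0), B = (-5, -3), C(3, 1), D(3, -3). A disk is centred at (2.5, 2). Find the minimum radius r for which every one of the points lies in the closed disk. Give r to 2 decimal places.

9.01

The required radius is the distance from (2.5, 2) to the farthest point.
Squared distances: 6.25, 81.25, 1.25, 25.25.
Maximum is 81.25, attained at B.
r = √(81.25) ≈ 9.01.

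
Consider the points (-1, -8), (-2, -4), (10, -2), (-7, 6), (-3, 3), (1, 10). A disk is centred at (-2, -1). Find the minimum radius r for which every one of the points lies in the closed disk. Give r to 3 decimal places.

The required radius is the distance from (-2, -1) to the farthest point.
Squared distances: 50, 9, 145, 74, 17, 130.
Maximum is 145, attained at (10, -2).
r = √145 ≈ 12.042.

12.042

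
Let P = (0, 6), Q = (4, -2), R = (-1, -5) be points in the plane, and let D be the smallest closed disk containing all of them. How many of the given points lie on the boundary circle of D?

2

Side lengths²: PQ² = 80, PR² = 122, QR² = 34.
Since PR² = 122 ≥ 80 + 34 = 114, the angle opposite PR is not acute, so the smallest enclosing circle has PR as diameter.
Centre = midpoint of PR = (-0.5, 0.5), r² = 122/4 = 30.5.
The points at distance exactly r from the centre are P, R — 2 points.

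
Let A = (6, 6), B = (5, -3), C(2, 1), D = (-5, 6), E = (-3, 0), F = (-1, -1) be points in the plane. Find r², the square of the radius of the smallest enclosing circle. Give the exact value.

The minimum enclosing circle of a finite set is fixed by two of the points (as a diameter) or three (as a circumcircle).
The minimum enclosing circle is determined by three boundary points: A, B, D.
Their circumcentre is (0.5, 37/18) with r² = 7421/162.
The farthest remaining point E is at distance² 2669/162 ≤ 7421/162.

7421/162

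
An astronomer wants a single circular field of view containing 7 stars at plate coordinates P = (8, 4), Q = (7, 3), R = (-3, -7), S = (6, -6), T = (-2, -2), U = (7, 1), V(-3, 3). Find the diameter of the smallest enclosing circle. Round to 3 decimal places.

15.556

The farthest pair is P–R with squared distance 242. The circle on this segment as diameter has centre (2.5, -1.5) and r² = 242/4 = 60.5.
Check Q: distance² to centre = 40.5 ≤ 60.5, so it lies inside.
All remaining points lie in this disk, and no smaller disk contains both endpoints, so this is the minimum enclosing circle.
Diameter = 2r = 2√(60.5) ≈ 15.556.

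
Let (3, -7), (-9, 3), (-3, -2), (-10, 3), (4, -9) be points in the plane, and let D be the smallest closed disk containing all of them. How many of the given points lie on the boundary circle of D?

2

The minimum enclosing circle of a finite set is fixed by two of the points (as a diameter) or three (as a circumcircle).
The farthest pair is (-10, 3)–(4, -9) with squared distance 340. The circle on this segment as diameter has centre (-3, -3) and r² = 340/4 = 85.
Check (3, -7): distance² to centre = 52 ≤ 85, so it lies inside.
All remaining points lie in this disk, and no smaller disk contains both endpoints, so this is the minimum enclosing circle.
The points at distance exactly r from the centre are (-10, 3), (4, -9) — 2 points.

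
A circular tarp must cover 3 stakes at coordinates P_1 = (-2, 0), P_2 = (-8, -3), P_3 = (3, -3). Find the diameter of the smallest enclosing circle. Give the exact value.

11

Side lengths²: P_1P_2² = 45, P_1P_3² = 34, P_2P_3² = 121.
Since P_2P_3² = 121 ≥ 45 + 34 = 79, the angle opposite P_2P_3 is not acute, so the smallest enclosing circle has P_2P_3 as diameter.
Centre = midpoint of P_2P_3 = (-2.5, -3), r² = 121/4 = 30.25.
Diameter = 2r = 2√(30.25) = 11.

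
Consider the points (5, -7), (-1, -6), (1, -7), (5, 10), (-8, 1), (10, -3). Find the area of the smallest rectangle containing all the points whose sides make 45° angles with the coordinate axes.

242

In coordinates u = x + y, v = x − y the rectangle is axis-aligned; the map (x,y)→(u,v) scales areas by 2.
u-values: -2, -7, -6, 15, -7, 7; range = 15 − (-7) = 22.
v-values: 12, 5, 8, -5, -9, 13; range = 13 − (-9) = 22.
Area = (22 × 22) / 2 = 242.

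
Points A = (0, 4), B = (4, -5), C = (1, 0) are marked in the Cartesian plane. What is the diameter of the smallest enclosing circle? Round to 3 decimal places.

Side lengths²: AB² = 97, AC² = 17, BC² = 34.
Since AB² = 97 ≥ 34 + 17 = 51, the angle opposite AB is not acute, so the smallest enclosing circle has AB as diameter.
Centre = midpoint of AB = (2, -0.5), r² = 97/4 = 24.25.
Diameter = 2r = 2√(24.25) ≈ 9.849.

9.849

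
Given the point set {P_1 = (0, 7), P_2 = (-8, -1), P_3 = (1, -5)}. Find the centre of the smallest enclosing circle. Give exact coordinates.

Side lengths²: P_1P_2² = 128, P_1P_3² = 145, P_2P_3² = 97.
Since P_1P_3² = 145 < 128 + 97 = 225, the triangle is acute, so the smallest enclosing circle is the circumcircle.
Circumcentre = (-47/26, 21/26), r² = 14065/338.
Centre = (-47/26, 21/26).

(-47/26, 21/26)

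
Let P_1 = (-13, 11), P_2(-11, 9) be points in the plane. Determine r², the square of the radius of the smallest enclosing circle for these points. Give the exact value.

The smallest circle enclosing two points has them as diameter endpoints.
Centre = midpoint = (-12, 10); r² = |P_1P_2|²/4 = 8/4 = 2.

2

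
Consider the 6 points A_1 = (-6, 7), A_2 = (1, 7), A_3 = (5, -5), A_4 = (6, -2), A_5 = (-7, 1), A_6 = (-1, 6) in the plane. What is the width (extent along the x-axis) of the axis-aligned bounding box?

13

max x = 6, min x = -7, so width = 13.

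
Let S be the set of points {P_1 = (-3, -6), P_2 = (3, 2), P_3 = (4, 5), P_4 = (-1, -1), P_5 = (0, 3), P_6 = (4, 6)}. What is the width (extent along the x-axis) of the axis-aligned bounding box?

7

max x = 4, min x = -3, so width = 7.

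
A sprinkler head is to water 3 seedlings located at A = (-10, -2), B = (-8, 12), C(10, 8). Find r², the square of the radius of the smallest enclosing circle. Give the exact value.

Side lengths²: AB² = 200, AC² = 500, BC² = 340.
Since AC² = 500 < 340 + 200 = 540, the triangle is acute, so the smallest enclosing circle is the circumcircle.
Circumcentre = (-5/13, 49/13), r² = 21250/169.

21250/169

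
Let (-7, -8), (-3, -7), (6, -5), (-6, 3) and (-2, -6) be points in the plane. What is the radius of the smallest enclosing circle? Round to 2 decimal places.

7.59

A smallest enclosing disk is always determined by at most three of the input points on its boundary.
The minimum enclosing circle is determined by three boundary points: (-7, -8), (6, -5), (-6, 3).
Their circumcentre is (-46/35, -104/35) with r² = 70577/1225.
The farthest remaining point (-3, -7) is at distance² 23362/1225 ≤ 70577/1225.
r = √(70577/1225) ≈ 7.59.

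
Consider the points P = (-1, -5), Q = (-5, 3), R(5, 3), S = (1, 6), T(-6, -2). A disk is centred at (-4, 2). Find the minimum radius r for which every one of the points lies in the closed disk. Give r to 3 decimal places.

The required radius is the distance from (-4, 2) to the farthest point.
Squared distances: 58, 2, 82, 41, 20.
Maximum is 82, attained at R.
r = √82 ≈ 9.055.

9.055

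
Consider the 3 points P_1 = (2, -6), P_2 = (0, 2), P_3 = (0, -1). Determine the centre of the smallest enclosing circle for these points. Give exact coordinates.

Side lengths²: P_1P_2² = 68, P_1P_3² = 29, P_2P_3² = 9.
Since P_1P_2² = 68 ≥ 29 + 9 = 38, the angle opposite P_1P_2 is not acute, so the smallest enclosing circle has P_1P_2 as diameter.
Centre = midpoint of P_1P_2 = (1, -2), r² = 68/4 = 17.
Centre = (1, -2).

(1, -2)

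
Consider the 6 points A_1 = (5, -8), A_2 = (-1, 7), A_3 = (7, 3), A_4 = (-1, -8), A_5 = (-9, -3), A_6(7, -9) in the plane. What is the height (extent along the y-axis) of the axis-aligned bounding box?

max y = 7, min y = -9, so height = 16.

16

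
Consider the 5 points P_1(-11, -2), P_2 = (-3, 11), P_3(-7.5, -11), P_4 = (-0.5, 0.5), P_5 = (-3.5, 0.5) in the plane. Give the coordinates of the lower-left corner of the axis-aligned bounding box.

x-range [-11, -0.5], y-range [-11, 11].
The lower-left corner is (-11, -11).

(-11, -11)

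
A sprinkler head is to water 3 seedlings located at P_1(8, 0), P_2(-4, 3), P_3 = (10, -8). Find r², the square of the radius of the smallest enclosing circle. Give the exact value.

79.25

Side lengths²: P_1P_2² = 153, P_1P_3² = 68, P_2P_3² = 317.
Since P_2P_3² = 317 ≥ 153 + 68 = 221, the angle opposite P_2P_3 is not acute, so the smallest enclosing circle has P_2P_3 as diameter.
Centre = midpoint of P_2P_3 = (3, -2.5), r² = 317/4 = 79.25.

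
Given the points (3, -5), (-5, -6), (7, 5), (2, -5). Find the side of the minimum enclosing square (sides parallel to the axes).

The bounding box has width 12 and height 11.
An axis-aligned square enclosing the set must have side ≥ max(width, height).
So the minimum side is max(12, 11) = 12.

12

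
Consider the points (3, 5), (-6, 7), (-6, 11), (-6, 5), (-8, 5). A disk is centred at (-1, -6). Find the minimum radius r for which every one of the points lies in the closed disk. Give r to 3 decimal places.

The required radius is the distance from (-1, -6) to the farthest point.
Squared distances: 137, 194, 314, 146, 170.
Maximum is 314, attained at (-6, 11).
r = √314 ≈ 17.720.

17.720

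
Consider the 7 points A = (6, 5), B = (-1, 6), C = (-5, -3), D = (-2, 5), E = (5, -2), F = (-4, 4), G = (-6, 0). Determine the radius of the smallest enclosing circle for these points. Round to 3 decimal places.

6.801

The farthest pair is A–C with squared distance 185. The circle on this segment as diameter has centre (0.5, 1) and r² = 185/4 = 46.25.
Check B: distance² to centre = 27.25 ≤ 46.25, so it lies inside.
All remaining points lie in this disk, and no smaller disk contains both endpoints, so this is the minimum enclosing circle.
r = √(46.25) ≈ 6.801.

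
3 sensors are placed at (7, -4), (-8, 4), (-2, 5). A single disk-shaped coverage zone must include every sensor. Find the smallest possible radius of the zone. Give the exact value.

8.5

Call the three points A, B, C in the order given.
Side lengths²: AB² = 289, AC² = 162, BC² = 37.
Since AB² = 289 ≥ 162 + 37 = 199, the angle opposite AB is not acute, so the smallest enclosing circle has AB as diameter.
Centre = midpoint of AB = (-0.5, 0), r² = 289/4 = 72.25.
r = √(72.25) = 8.5.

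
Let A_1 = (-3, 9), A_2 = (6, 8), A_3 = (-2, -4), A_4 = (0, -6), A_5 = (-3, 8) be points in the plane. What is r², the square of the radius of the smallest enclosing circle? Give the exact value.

15457/242

By Welzl's lemma the MEC is supported by two points (diametrically opposite) or three points (on a circumcircle).
The minimum enclosing circle is determined by three boundary points: A_1, A_2, A_4.
Their circumcentre is (17/22, 43/22) with r² = 15457/242.
The farthest remaining point A_5 is at distance² 12289/242 ≤ 15457/242.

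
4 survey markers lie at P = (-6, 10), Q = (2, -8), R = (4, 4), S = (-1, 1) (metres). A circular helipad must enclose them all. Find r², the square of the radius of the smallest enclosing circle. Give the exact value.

97

The minimum enclosing circle of a finite set is fixed by two of the points (as a diameter) or three (as a circumcircle).
The farthest pair is P–Q with squared distance 388. The circle on this segment as diameter has centre (-2, 1) and r² = 388/4 = 97.
Check R: distance² to centre = 45 ≤ 97, so it lies inside.
All remaining points lie in this disk, and no smaller disk contains both endpoints, so this is the minimum enclosing circle.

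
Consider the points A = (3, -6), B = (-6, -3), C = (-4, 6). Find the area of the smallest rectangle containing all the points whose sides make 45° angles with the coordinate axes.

In coordinates u = x + y, v = x − y the rectangle is axis-aligned; the map (x,y)→(u,v) scales areas by 2.
u-values: -3, -9, 2; range = 2 − (-9) = 11.
v-values: 9, -3, -10; range = 9 − (-10) = 19.
Area = (11 × 19) / 2 = 104.5.

104.5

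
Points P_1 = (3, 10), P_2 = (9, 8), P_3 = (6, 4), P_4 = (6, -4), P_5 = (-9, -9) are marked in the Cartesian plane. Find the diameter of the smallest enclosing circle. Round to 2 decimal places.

24.76

By Welzl's lemma the MEC is supported by two points (diametrically opposite) or three points (on a circumcircle).
The farthest pair is P_2–P_5 with squared distance 613. The circle on this segment as diameter has centre (0, -0.5) and r² = 613/4 = 153.25.
Check P_1: distance² to centre = 119.25 ≤ 153.25, so it lies inside.
All remaining points lie in this disk, and no smaller disk contains both endpoints, so this is the minimum enclosing circle.
Diameter = 2r = 2√(153.25) ≈ 24.76.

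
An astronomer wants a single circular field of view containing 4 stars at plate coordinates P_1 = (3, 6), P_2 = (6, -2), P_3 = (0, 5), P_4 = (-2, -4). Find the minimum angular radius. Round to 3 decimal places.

5.627

By Welzl's lemma the MEC is supported by two points (diametrically opposite) or three points (on a circumcircle).
The minimum enclosing circle is determined by three boundary points: P_1, P_2, P_4.
Their circumcentre is (15/14, 5/7) with r² = 6205/196.
The farthest remaining point P_3 is at distance² 3825/196 ≤ 6205/196.
r = √(6205/196) ≈ 5.627.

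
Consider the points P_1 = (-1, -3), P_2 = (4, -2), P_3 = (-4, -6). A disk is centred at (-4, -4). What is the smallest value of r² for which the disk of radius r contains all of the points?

The required radius is the distance from (-4, -4) to the farthest point.
Squared distances: 10, 68, 4.
Maximum is 68, attained at P_2.

68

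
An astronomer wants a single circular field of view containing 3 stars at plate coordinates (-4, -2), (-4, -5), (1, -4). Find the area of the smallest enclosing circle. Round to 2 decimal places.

23.69

Call the three points A, B, C in the order given.
Side lengths²: AB² = 9, AC² = 29, BC² = 26.
Since AC² = 29 < 26 + 9 = 35, the triangle is acute, so the smallest enclosing circle is the circumcircle.
Circumcentre = (-1.7, -3.5), r² = 7.54.
Area = π·r² = π·7.54 ≈ 23.69.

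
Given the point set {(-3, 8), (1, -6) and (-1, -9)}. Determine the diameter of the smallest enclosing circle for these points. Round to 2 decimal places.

Call the three points A, B, C in the order given.
Side lengths²: AB² = 212, AC² = 293, BC² = 13.
Since AC² = 293 ≥ 212 + 13 = 225, the angle opposite AC is not acute, so the smallest enclosing circle has AC as diameter.
Centre = midpoint of AC = (-2, -0.5), r² = 293/4 = 73.25.
Diameter = 2r = 2√(73.25) ≈ 17.12.

17.12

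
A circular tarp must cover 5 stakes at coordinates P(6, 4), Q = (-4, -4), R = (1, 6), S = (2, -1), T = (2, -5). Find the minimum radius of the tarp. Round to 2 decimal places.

6.40

The minimum enclosing circle of a finite set is fixed by two of the points (as a diameter) or three (as a circumcircle).
The farthest pair is P–Q with squared distance 164. The circle on this segment as diameter has centre (1, 0) and r² = 164/4 = 41.
Check R: distance² to centre = 36 ≤ 41, so it lies inside.
All remaining points lie in this disk, and no smaller disk contains both endpoints, so this is the minimum enclosing circle.
r = √41 ≈ 6.40.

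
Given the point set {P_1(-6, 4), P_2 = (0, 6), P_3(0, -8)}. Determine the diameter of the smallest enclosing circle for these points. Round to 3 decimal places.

14.142

Side lengths²: P_1P_2² = 40, P_1P_3² = 180, P_2P_3² = 196.
Since P_2P_3² = 196 < 180 + 40 = 220, the triangle is acute, so the smallest enclosing circle is the circumcircle.
Circumcentre = (-1, -1), r² = 50.
Diameter = 2r = 2√50 ≈ 14.142.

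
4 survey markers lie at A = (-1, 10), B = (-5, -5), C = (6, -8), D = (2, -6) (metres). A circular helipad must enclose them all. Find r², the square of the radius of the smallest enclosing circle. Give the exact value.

93.25

By Welzl's lemma the MEC is supported by two points (diametrically opposite) or three points (on a circumcircle).
The farthest pair is A–C with squared distance 373. The circle on this segment as diameter has centre (2.5, 1) and r² = 373/4 = 93.25.
Check B: distance² to centre = 92.25 ≤ 93.25, so it lies inside.
All remaining points lie in this disk, and no smaller disk contains both endpoints, so this is the minimum enclosing circle.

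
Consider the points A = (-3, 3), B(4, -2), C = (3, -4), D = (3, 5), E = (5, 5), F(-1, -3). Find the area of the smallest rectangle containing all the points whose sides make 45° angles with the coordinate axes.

91

In coordinates u = x + y, v = x − y the rectangle is axis-aligned; the map (x,y)→(u,v) scales areas by 2.
u-values: 0, 2, -1, 8, 10, -4; range = 10 − (-4) = 14.
v-values: -6, 6, 7, -2, 0, 2; range = 7 − (-6) = 13.
Area = (14 × 13) / 2 = 91.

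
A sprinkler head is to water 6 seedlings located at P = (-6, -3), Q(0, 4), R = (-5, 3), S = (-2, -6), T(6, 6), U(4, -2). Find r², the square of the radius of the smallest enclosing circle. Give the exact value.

8125/144

By Welzl's lemma the MEC is supported by two points (diametrically opposite) or three points (on a circumcircle).
The minimum enclosing circle is determined by three boundary points: P, S, T.
Their circumcentre is (0.25, 7/6) with r² = 8125/144.
The farthest remaining point R is at distance² 4453/144 ≤ 8125/144.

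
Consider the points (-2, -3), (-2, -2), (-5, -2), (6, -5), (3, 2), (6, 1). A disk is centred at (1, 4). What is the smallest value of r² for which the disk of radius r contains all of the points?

106

The required radius is the distance from (1, 4) to the farthest point.
Squared distances: 58, 45, 72, 106, 8, 34.
Maximum is 106, attained at (6, -5).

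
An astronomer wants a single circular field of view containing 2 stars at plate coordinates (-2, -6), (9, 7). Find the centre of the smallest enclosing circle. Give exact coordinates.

(3.5, 0.5)

The smallest circle enclosing two points has them as diameter endpoints.
Centre = midpoint = (3.5, 0.5); r² = |(-2, -6)−(9, 7)|²/4 = 290/4 = 72.5.
Centre = (3.5, 0.5).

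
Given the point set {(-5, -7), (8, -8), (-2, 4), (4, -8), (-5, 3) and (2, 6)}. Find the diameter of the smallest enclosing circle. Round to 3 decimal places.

17.029

The farthest pair is (8, -8)–(-5, 3) with squared distance 290. The circle on this segment as diameter has centre (1.5, -2.5) and r² = 290/4 = 72.5.
Check (-5, -7): distance² to centre = 62.5 ≤ 72.5, so it lies inside.
All remaining points lie in this disk, and no smaller disk contains both endpoints, so this is the minimum enclosing circle.
Diameter = 2r = 2√(72.5) ≈ 17.029.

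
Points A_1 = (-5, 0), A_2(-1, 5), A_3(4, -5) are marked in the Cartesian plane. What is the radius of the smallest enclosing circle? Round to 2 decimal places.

Side lengths²: A_1A_2² = 41, A_1A_3² = 106, A_2A_3² = 125.
Since A_2A_3² = 125 < 106 + 41 = 147, the triangle is acute, so the smallest enclosing circle is the circumcircle.
Circumcentre = (17/26, -11/26), r² = 10865/338.
r = √(10865/338) ≈ 5.67.

5.67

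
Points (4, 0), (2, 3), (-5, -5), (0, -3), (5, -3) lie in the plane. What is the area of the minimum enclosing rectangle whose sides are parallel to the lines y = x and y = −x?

In coordinates u = x + y, v = x − y the rectangle is axis-aligned; the map (x,y)→(u,v) scales areas by 2.
u-values: 4, 5, -10, -3, 2; range = 5 − (-10) = 15.
v-values: 4, -1, 0, 3, 8; range = 8 − (-1) = 9.
Area = (15 × 9) / 2 = 67.5.

67.5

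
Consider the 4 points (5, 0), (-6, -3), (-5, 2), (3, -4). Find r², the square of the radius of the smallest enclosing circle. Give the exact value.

By Welzl's lemma the MEC is supported by two points (diametrically opposite) or three points (on a circumcircle).
The farthest pair is (5, 0)–(-6, -3) with squared distance 130. The circle on this segment as diameter has centre (-0.5, -1.5) and r² = 130/4 = 32.5.
Check (-5, 2): distance² to centre = 32.5 ≤ 32.5, so it lies inside.
All remaining points lie in this disk, and no smaller disk contains both endpoints, so this is the minimum enclosing circle.

32.5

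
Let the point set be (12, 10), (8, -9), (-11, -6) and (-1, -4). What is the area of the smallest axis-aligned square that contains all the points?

529

The bounding box has width 23 and height 19.
An axis-aligned square enclosing the set must have side ≥ max(width, height).
So the minimum side is max(23, 19) = 23.
Area = 23² = 529.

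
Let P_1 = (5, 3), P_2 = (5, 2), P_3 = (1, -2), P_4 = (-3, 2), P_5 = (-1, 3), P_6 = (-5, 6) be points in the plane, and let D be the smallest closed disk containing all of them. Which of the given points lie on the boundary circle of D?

P_2, P_3, P_6

By Welzl's lemma the MEC is supported by two points (diametrically opposite) or three points (on a circumcircle).
The minimum enclosing circle is determined by three boundary points: P_2, P_3, P_6.
Their circumcentre is (-2/7, 23/7) with r² = 1450/49.
The farthest remaining point P_1 is at distance² 1373/49 ≤ 1450/49.
The points at distance exactly r from the centre are P_2, P_3, P_6 — 3 points.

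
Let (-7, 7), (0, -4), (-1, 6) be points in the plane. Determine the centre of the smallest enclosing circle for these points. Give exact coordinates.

Call the three points A, B, C in the order given.
Side lengths²: AB² = 170, AC² = 37, BC² = 101.
Since AB² = 170 ≥ 101 + 37 = 138, the angle opposite AB is not acute, so the smallest enclosing circle has AB as diameter.
Centre = midpoint of AB = (-3.5, 1.5), r² = 170/4 = 42.5.
Centre = (-3.5, 1.5).

(-3.5, 1.5)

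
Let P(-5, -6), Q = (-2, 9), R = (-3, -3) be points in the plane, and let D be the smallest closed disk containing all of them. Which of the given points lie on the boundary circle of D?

P, Q

Side lengths²: PQ² = 234, PR² = 13, QR² = 145.
Since PQ² = 234 ≥ 145 + 13 = 158, the angle opposite PQ is not acute, so the smallest enclosing circle has PQ as diameter.
Centre = midpoint of PQ = (-3.5, 1.5), r² = 234/4 = 58.5.
The points at distance exactly r from the centre are P, Q — 2 points.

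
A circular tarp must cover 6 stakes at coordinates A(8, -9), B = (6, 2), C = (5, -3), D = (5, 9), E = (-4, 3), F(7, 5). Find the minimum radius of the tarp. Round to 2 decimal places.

9.30

By Welzl's lemma the MEC is supported by two points (diametrically opposite) or three points (on a circumcircle).
The minimum enclosing circle is determined by three boundary points: A, D, E.
Their circumcentre is (4.7, -0.3) with r² = 86.58.
The farthest remaining point F is at distance² 33.38 ≤ 86.58.
r = √(86.58) ≈ 9.30.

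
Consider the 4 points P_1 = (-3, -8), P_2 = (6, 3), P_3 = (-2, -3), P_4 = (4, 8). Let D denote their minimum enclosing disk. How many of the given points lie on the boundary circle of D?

The minimum enclosing circle of a finite set is fixed by two of the points (as a diameter) or three (as a circumcircle).
The farthest pair is P_1–P_4 with squared distance 305. The circle on this segment as diameter has centre (0.5, 0) and r² = 305/4 = 76.25.
Check P_2: distance² to centre = 39.25 ≤ 76.25, so it lies inside.
All remaining points lie in this disk, and no smaller disk contains both endpoints, so this is the minimum enclosing circle.
The points at distance exactly r from the centre are P_1, P_4 — 2 points.

2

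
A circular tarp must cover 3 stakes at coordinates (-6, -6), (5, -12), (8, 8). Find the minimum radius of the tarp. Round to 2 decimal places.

Call the three points A, B, C in the order given.
Side lengths²: AB² = 157, AC² = 392, BC² = 409.
Since BC² = 409 < 392 + 157 = 549, the triangle is acute, so the smallest enclosing circle is the circumcircle.
Circumcentre = (121/34, -53/34), r² = 64213/578.
r = √(64213/578) ≈ 10.54.

10.54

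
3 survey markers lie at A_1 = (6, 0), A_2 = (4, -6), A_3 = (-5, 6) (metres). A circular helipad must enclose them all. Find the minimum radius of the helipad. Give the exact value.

7.5

Side lengths²: A_1A_2² = 40, A_1A_3² = 157, A_2A_3² = 225.
Since A_2A_3² = 225 ≥ 157 + 40 = 197, the angle opposite A_2A_3 is not acute, so the smallest enclosing circle has A_2A_3 as diameter.
Centre = midpoint of A_2A_3 = (-0.5, 0), r² = 225/4 = 56.25.
r = √(56.25) = 7.5.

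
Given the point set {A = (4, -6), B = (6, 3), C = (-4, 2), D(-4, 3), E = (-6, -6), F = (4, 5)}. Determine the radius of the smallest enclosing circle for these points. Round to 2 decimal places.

7.51

The minimum enclosing circle of a finite set is fixed by two of the points (as a diameter) or three (as a circumcircle).
The minimum enclosing circle is determined by three boundary points: B, E, F.
Their circumcentre is (-3/14, -17/14) with r² = 5525/98.
The farthest remaining point A is at distance² 3985/98 ≤ 5525/98.
r = √(5525/98) ≈ 7.51.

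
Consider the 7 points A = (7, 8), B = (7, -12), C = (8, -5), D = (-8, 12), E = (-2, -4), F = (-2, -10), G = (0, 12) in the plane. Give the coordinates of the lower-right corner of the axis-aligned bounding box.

x-range [-8, 8], y-range [-12, 12].
The lower-right corner is (8, -12).

(8, -12)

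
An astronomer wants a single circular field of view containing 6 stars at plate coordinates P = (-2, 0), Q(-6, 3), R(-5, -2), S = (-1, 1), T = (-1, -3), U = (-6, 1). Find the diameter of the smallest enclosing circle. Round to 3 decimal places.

7.810

The minimum enclosing circle of a finite set is fixed by two of the points (as a diameter) or three (as a circumcircle).
The farthest pair is Q–T with squared distance 61. The circle on this segment as diameter has centre (-3.5, 0) and r² = 61/4 = 15.25.
Check P: distance² to centre = 2.25 ≤ 15.25, so it lies inside.
All remaining points lie in this disk, and no smaller disk contains both endpoints, so this is the minimum enclosing circle.
Diameter = 2r = 2√(15.25) ≈ 7.810.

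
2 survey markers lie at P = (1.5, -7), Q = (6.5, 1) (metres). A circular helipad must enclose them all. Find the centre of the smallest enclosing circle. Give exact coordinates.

The smallest circle enclosing two points has them as diameter endpoints.
Centre = midpoint = (4, -3); r² = |PQ|²/4 = 89/4 = 22.25.
Centre = (4, -3).

(4, -3)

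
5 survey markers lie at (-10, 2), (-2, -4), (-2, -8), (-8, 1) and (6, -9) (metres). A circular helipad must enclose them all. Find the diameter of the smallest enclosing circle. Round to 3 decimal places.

The farthest pair is (-10, 2)–(6, -9) with squared distance 377. The circle on this segment as diameter has centre (-2, -3.5) and r² = 377/4 = 94.25.
Check (-2, -4): distance² to centre = 0.25 ≤ 94.25, so it lies inside.
All remaining points lie in this disk, and no smaller disk contains both endpoints, so this is the minimum enclosing circle.
Diameter = 2r = 2√(94.25) ≈ 19.416.

19.416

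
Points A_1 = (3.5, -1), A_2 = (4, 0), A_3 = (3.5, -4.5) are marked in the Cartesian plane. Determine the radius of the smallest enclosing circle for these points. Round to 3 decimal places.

2.264

Side lengths²: A_1A_2² = 1.25, A_1A_3² = 12.25, A_2A_3² = 20.5.
Since A_2A_3² = 20.5 ≥ 12.25 + 1.25 = 13.5, the angle opposite A_2A_3 is not acute, so the smallest enclosing circle has A_2A_3 as diameter.
Centre = midpoint of A_2A_3 = (3.75, -2.25), r² = 20.5/4 = 5.125.
r = √(5.125) ≈ 2.264.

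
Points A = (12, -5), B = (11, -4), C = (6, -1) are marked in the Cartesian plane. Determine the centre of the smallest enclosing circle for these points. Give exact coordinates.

(9, -3)

Side lengths²: AB² = 2, AC² = 52, BC² = 34.
Since AC² = 52 ≥ 34 + 2 = 36, the angle opposite AC is not acute, so the smallest enclosing circle has AC as diameter.
Centre = midpoint of AC = (9, -3), r² = 52/4 = 13.
Centre = (9, -3).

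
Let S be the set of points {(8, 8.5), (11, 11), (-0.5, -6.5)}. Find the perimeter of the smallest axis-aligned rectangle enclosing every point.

Width = max x − min x = 11 − (-0.5) = 11.5.
Height = max y − min y = 11 − (-6.5) = 17.5.
Perimeter = 2(11.5 + 17.5) = 58.

58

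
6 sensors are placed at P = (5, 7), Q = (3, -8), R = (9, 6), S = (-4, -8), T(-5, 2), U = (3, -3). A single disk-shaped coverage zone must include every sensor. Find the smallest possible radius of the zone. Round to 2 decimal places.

A smallest enclosing disk is always determined by at most three of the input points on its boundary.
The farthest pair is R–S with squared distance 365. The circle on this segment as diameter has centre (2.5, -1) and r² = 365/4 = 91.25.
Check P: distance² to centre = 70.25 ≤ 91.25, so it lies inside.
All remaining points lie in this disk, and no smaller disk contains both endpoints, so this is the minimum enclosing circle.
r = √(91.25) ≈ 9.55.

9.55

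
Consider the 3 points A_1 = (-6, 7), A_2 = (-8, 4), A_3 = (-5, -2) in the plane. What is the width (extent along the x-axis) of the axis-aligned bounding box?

max x = -5, min x = -8, so width = 3.

3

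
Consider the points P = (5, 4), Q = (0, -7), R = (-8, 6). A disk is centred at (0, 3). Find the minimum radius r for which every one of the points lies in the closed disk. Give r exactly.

10

The required radius is the distance from (0, 3) to the farthest point.
Squared distances: 26, 100, 73.
Maximum is 100, attained at Q.
r = √100 = 10.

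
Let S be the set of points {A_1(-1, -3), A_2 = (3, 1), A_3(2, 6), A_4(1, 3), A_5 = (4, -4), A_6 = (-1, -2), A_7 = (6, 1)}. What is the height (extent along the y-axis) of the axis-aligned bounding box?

10

max y = 6, min y = -4, so height = 10.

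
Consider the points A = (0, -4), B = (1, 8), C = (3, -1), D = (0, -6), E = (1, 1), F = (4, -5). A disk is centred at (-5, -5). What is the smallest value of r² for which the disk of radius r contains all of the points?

205

The required radius is the distance from (-5, -5) to the farthest point.
Squared distances: 26, 205, 80, 26, 72, 81.
Maximum is 205, attained at B.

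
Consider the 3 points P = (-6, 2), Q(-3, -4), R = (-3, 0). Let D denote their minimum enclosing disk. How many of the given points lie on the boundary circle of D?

Side lengths²: PQ² = 45, PR² = 13, QR² = 16.
Since PQ² = 45 ≥ 16 + 13 = 29, the angle opposite PQ is not acute, so the smallest enclosing circle has PQ as diameter.
Centre = midpoint of PQ = (-4.5, -1), r² = 45/4 = 11.25.
The points at distance exactly r from the centre are P, Q — 2 points.

2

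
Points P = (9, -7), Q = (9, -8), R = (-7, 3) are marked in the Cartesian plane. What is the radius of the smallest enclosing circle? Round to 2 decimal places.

Side lengths²: PQ² = 1, PR² = 356, QR² = 377.
Since QR² = 377 ≥ 356 + 1 = 357, the angle opposite QR is not acute, so the smallest enclosing circle has QR as diameter.
Centre = midpoint of QR = (1, -2.5), r² = 377/4 = 94.25.
r = √(94.25) ≈ 9.71.

9.71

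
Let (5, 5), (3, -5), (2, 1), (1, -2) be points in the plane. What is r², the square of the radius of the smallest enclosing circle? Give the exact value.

26

The farthest pair is (5, 5)–(3, -5) with squared distance 104. The circle on this segment as diameter has centre (4, 0) and r² = 104/4 = 26.
Check (2, 1): distance² to centre = 5 ≤ 26, so it lies inside.
All remaining points lie in this disk, and no smaller disk contains both endpoints, so this is the minimum enclosing circle.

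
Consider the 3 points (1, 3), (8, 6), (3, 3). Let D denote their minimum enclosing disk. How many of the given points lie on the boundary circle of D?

Call the three points A, B, C in the order given.
Side lengths²: AB² = 58, AC² = 4, BC² = 34.
Since AB² = 58 ≥ 34 + 4 = 38, the angle opposite AB is not acute, so the smallest enclosing circle has AB as diameter.
Centre = midpoint of AB = (4.5, 4.5), r² = 58/4 = 14.5.
The points at distance exactly r from the centre are (1, 3), (8, 6) — 2 points.

2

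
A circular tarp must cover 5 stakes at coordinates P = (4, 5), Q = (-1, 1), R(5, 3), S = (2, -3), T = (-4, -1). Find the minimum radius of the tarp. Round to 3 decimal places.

5.015

The minimum enclosing circle of a finite set is fixed by two of the points (as a diameter) or three (as a circumcircle).
The minimum enclosing circle is determined by three boundary points: P, S, T.
Their circumcentre is (3/13, 22/13) with r² = 4250/169.
The farthest remaining point R is at distance² 4133/169 ≤ 4250/169.
r = √(4250/169) ≈ 5.015.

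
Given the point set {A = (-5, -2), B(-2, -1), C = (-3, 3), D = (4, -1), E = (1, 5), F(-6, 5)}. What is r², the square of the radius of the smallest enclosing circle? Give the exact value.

34

The minimum enclosing circle of a finite set is fixed by two of the points (as a diameter) or three (as a circumcircle).
The farthest pair is D–F with squared distance 136. The circle on this segment as diameter has centre (-1, 2) and r² = 136/4 = 34.
Check A: distance² to centre = 32 ≤ 34, so it lies inside.
All remaining points lie in this disk, and no smaller disk contains both endpoints, so this is the minimum enclosing circle.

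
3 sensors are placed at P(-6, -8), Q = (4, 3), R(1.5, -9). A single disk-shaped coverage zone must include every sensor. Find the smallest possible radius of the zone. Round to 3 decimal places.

Side lengths²: PQ² = 221, PR² = 57.25, QR² = 150.25.
Since PQ² = 221 ≥ 150.25 + 57.25 = 207.5, the angle opposite PQ is not acute, so the smallest enclosing circle has PQ as diameter.
Centre = midpoint of PQ = (-1, -2.5), r² = 221/4 = 55.25.
r = √(55.25) ≈ 7.433.

7.433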